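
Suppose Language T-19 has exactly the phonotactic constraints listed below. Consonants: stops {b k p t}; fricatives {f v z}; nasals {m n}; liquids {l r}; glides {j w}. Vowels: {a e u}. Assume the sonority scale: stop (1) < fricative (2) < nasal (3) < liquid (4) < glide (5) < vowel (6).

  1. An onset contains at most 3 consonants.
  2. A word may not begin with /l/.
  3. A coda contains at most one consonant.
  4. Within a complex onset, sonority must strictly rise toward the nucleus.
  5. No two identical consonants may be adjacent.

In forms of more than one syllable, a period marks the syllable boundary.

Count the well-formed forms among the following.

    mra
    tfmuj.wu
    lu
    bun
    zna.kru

mra — σ1 onset /mr/ (3→4 rises), coda /∅/ ok → well-formed
tfmuj.wu — σ1 onset /tfm/ (1→2→3 rises), coda /j/ ok; σ2 onset /w/, coda /∅/ ok → well-formed
lu — violates constraint 2: word begins with /l/ → ill-formed
bun — σ1 onset /b/, coda /n/ ok → well-formed
zna.kru — σ1 onset /zn/ (2→3 rises), coda /∅/ ok; σ2 onset /kr/ (1→4 rises), coda /∅/ ok → well-formed
Well-formed: mra, tfmuj.wu, bun, zna.kru → 4.

4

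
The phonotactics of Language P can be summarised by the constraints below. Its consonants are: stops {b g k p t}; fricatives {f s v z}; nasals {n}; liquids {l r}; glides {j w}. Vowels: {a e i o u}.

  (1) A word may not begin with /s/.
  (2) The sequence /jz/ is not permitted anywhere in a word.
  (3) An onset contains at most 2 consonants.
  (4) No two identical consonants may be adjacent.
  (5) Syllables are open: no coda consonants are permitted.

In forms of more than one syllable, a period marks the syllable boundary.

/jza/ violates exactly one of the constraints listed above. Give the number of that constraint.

/jza/: contains banned sequence /jz/.
This is a violation of constraint 2: "The sequence /jz/ is not permitted anywhere in a word."
The remaining constraints (1, 3, 4, 5) are satisfied.

2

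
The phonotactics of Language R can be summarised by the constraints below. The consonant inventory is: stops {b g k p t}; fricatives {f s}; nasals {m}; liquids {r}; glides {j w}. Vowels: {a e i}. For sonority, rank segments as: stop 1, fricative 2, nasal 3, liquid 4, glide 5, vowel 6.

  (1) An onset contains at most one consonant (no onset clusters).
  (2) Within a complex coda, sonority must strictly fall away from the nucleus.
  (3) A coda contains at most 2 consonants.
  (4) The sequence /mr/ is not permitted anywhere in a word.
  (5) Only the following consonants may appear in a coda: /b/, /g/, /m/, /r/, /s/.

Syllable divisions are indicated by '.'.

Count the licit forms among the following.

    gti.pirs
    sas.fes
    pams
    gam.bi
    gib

gti.pirs — violates constraint 1: syllable 1 onset /gt/ has 2 consonants (> 1) → illicit
sas.fes — σ1 onset /s/, coda /s/ ok; σ2 onset /f/, coda /s/ ok → licit
pams — σ1 onset /p/, coda /ms/ (3→2 falls) ok → licit
gam.bi — σ1 onset /g/, coda /m/ ok; σ2 onset /b/, coda /∅/ ok → licit
gib — σ1 onset /g/, coda /b/ ok → licit
Licit: sas.fes, pams, gam.bi, gib → 4.

4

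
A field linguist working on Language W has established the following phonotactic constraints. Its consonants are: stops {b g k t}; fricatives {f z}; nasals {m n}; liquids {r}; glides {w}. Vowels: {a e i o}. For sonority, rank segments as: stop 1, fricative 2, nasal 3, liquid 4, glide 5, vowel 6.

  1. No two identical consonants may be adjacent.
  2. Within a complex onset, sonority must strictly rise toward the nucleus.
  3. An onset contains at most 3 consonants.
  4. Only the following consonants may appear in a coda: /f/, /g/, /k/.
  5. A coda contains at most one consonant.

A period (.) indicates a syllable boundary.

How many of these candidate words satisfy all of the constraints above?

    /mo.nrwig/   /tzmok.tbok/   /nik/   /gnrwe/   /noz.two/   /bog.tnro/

/mo.nrwig/ — σ1 onset /m/, coda /∅/ ok; σ2 onset /nrw/ (3→4→5 rises), coda /g/ ok → licit
/tzmok.tbok/ — violates constraint 2: syllable 2 onset /tb/: /t/ (stop, 1) → /b/ (stop, 1) does not rise → illicit
/nik/ — σ1 onset /n/, coda /k/ ok → licit
/gnrwe/ — violates constraint 3: syllable 1 onset /gnrw/ has 4 consonants (> 3) → illicit
/noz.two/ — violates constraint 4: syllable 1 coda contains /z/, which is not a licensed coda consonant → illicit
/bog.tnro/ — σ1 onset /b/, coda /g/ ok; σ2 onset /tnr/ (1→3→4 rises), coda /∅/ ok → licit
Licit: /mo.nrwig/, /nik/, /bog.tnro/ → 3.

3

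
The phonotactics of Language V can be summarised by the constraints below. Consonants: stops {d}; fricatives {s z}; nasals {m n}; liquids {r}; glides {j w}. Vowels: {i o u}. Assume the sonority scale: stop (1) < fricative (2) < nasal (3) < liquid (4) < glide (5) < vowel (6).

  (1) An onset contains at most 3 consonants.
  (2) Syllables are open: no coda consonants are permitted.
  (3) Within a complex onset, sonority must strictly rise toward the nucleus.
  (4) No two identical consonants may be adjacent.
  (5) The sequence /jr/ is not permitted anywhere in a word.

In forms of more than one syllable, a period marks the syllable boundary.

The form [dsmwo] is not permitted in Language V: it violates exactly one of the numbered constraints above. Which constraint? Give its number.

[dsmwo]: syllable 1 onset /dsmw/ has 4 consonants (> 3).
This is a violation of constraint 1: "An onset contains at most 3 consonants."
The remaining constraints (2, 3, 4, 5) are satisfied.

1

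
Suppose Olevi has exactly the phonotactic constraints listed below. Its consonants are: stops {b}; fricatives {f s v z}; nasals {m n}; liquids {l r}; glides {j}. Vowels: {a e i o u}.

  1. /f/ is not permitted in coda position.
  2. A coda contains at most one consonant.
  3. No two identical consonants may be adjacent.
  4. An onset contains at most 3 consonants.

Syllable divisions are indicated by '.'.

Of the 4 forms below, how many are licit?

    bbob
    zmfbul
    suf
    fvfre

bbob — violates constraint 3: adjacent identical consonants /bb/ → illicit
zmfbul — violates constraint 4: syllable 1 onset /zmfb/ has 4 consonants (> 3) → illicit
suf — violates constraint 1: syllable 1 coda contains /f/ → illicit
fvfre — violates constraint 4: syllable 1 onset /fvfr/ has 4 consonants (> 3) → illicit
No form is licit → 0.

0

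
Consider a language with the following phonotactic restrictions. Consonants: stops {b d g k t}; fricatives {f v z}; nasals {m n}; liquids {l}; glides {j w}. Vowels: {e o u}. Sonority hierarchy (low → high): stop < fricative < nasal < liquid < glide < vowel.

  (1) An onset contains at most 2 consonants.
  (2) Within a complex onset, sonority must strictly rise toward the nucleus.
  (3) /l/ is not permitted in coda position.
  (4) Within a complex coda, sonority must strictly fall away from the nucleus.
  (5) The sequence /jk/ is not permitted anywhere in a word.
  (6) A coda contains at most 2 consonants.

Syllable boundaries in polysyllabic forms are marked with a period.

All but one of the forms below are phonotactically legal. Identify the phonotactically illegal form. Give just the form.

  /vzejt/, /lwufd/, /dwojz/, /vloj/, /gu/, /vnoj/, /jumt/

/vzejt/ — violates constraint 2: syllable 1 onset /vz/: /v/ (fricative, 2) → /z/ (fricative, 2) does not rise → phonotactically illegal
/lwufd/ — σ1 onset /lw/ (4→5 rises), coda /fd/ (2→1 falls) ok → phonotactically legal
/dwojz/ — σ1 onset /dw/ (1→5 rises), coda /jz/ (5→2 falls) ok → phonotactically legal
/vloj/ — σ1 onset /vl/ (2→4 rises), coda /j/ ok → phonotactically legal
/gu/ — σ1 onset /g/, coda /∅/ ok → phonotactically legal
/vnoj/ — σ1 onset /vn/ (2→3 rises), coda /j/ ok → phonotactically legal
/jumt/ — σ1 onset /j/, coda /mt/ (3→1 falls) ok → phonotactically legal

/vzejt/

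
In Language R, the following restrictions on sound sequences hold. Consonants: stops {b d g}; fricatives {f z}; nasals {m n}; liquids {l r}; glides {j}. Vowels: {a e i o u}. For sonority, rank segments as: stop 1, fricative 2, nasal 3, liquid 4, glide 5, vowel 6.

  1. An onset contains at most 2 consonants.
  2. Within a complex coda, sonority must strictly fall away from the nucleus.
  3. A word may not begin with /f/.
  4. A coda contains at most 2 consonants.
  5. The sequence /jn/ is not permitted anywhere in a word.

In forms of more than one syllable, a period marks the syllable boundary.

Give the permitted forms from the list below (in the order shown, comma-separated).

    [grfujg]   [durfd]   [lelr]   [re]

[grfujg] — violates constraint 1: syllable 1 onset /grf/ has 3 consonants (> 2) → not permitted
[durfd] — violates constraint 4: syllable 1 coda /rfd/ has 3 consonants (> 2) → not permitted
[lelr] — violates constraint 2: syllable 1 coda /lr/: /l/ (liquid, 4) → /r/ (liquid, 4) does not fall → not permitted
[re] — σ1 onset /r/, coda /∅/ ok → permitted

[re]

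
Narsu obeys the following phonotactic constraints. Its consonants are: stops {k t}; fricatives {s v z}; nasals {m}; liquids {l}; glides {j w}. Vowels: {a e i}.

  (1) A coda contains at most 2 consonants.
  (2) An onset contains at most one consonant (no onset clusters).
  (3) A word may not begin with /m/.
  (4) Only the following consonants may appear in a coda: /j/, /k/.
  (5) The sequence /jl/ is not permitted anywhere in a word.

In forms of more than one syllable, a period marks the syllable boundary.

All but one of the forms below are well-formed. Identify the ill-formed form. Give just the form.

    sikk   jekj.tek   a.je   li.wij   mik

sikk — σ1 onset /s/, coda /kk/ (2C) ok → well-formed
jekj.tek — σ1 onset /j/, coda /kj/ (2C) ok; σ2 onset /t/, coda /k/ ok → well-formed
a.je — σ1 onset /∅/, coda /∅/ ok; σ2 onset /j/, coda /∅/ ok → well-formed
li.wij — σ1 onset /l/, coda /∅/ ok; σ2 onset /w/, coda /j/ ok → well-formed
mik — violates constraint 3: word begins with /m/ → ill-formed

mik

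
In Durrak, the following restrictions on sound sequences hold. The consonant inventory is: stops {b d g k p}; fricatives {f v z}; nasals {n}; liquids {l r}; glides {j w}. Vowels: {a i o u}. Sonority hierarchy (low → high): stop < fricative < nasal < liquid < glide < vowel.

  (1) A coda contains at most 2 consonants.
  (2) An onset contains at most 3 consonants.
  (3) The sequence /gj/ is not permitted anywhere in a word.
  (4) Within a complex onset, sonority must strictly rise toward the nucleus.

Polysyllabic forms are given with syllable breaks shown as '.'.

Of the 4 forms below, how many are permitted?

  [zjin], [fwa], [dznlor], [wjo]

2

[zjin] — σ1 onset /zj/ (2→5 rises), coda /n/ ok → permitted
[fwa] — σ1 onset /fw/ (2→5 rises), coda /∅/ ok → permitted
[dznlor] — violates constraint 2: syllable 1 onset /dznl/ has 4 consonants (> 3) → not permitted
[wjo] — violates constraint 4: syllable 1 onset /wj/: /w/ (glide, 5) → /j/ (glide, 5) does not rise → not permitted
Permitted: [zjin], [fwa] → 2.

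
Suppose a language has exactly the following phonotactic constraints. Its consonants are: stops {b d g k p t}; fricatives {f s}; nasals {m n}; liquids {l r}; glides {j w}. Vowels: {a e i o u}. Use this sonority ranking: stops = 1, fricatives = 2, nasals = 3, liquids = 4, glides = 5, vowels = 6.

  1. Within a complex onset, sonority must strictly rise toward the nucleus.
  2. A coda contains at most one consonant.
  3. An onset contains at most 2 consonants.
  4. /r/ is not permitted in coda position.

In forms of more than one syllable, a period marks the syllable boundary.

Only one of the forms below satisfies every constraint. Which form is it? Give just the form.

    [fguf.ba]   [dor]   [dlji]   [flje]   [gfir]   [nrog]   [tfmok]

[nrog]

[fguf.ba] — violates constraint 1: syllable 1 onset /fg/: /f/ (fricative, 2) → /g/ (stop, 1) does not rise → illicit
[dor] — violates constraint 4: syllable 1 coda contains /r/ → illicit
[dlji] — violates constraint 3: syllable 1 onset /dlj/ has 3 consonants (> 2) → illicit
[flje] — violates constraint 3: syllable 1 onset /flj/ has 3 consonants (> 2) → illicit
[gfir] — violates constraint 4: syllable 1 coda contains /r/ → illicit
[nrog] — σ1 onset /nr/ (3→4 rises), coda /g/ ok → licit
[tfmok] — violates constraint 3: syllable 1 onset /tfm/ has 3 consonants (> 2) → illicit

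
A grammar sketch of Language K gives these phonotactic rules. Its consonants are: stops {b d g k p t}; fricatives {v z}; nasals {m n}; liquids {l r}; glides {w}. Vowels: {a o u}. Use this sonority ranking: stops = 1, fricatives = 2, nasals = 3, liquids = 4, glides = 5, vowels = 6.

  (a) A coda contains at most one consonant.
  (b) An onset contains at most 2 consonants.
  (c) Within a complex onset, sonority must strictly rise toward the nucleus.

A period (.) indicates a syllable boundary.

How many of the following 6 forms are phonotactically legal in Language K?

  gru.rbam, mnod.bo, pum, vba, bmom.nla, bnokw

2

gru.rbam — violates constraint (c): syllable 2 onset /rb/: /r/ (liquid, 4) → /b/ (stop, 1) does not rise → phonotactically illegal
mnod.bo — violates constraint (c): syllable 1 onset /mn/: /m/ (nasal, 3) → /n/ (nasal, 3) does not rise → phonotactically illegal
pum — σ1 onset /p/, coda /m/ ok → phonotactically legal
vba — violates constraint (c): syllable 1 onset /vb/: /v/ (fricative, 2) → /b/ (stop, 1) does not rise → phonotactically illegal
bmom.nla — σ1 onset /bm/ (1→3 rises), coda /m/ ok; σ2 onset /nl/ (3→4 rises), coda /∅/ ok → phonotactically legal
bnokw — violates constraint (a): syllable 1 coda /kw/ has 2 consonants (> 1) → phonotactically illegal
Phonotactically legal: pum, bmom.nla → 2.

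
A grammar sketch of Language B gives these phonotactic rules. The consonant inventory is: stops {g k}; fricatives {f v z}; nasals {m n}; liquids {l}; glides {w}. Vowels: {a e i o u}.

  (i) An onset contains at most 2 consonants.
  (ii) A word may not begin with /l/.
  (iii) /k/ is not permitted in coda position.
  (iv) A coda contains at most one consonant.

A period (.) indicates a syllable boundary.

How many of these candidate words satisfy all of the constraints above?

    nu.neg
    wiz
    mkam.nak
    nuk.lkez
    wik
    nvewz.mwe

2

nu.neg — σ1 onset /n/, coda /∅/ ok; σ2 onset /n/, coda /g/ ok → phonotactically legal
wiz — σ1 onset /w/, coda /z/ ok → phonotactically legal
mkam.nak — violates constraint (iii): syllable 2 coda contains /k/ → phonotactically illegal
nuk.lkez — violates constraint (iii): syllable 1 coda contains /k/ → phonotactically illegal
wik — violates constraint (iii): syllable 1 coda contains /k/ → phonotactically illegal
nvewz.mwe — violates constraint (iv): syllable 1 coda /wz/ has 2 consonants (> 1) → phonotactically illegal
Phonotactically legal: nu.neg, wiz → 2.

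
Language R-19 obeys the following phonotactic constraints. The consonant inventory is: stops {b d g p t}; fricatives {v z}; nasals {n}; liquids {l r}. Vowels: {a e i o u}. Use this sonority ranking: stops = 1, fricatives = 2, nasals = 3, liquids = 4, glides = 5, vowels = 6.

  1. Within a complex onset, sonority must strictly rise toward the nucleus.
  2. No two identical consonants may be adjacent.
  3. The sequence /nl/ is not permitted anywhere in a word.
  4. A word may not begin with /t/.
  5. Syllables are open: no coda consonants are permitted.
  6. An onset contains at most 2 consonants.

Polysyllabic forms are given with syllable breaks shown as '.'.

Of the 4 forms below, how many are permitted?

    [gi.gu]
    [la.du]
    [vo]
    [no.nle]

[gi.gu] — σ1 onset /g/, coda /∅/ ok; σ2 onset /g/, coda /∅/ ok → permitted
[la.du] — σ1 onset /l/, coda /∅/ ok; σ2 onset /d/, coda /∅/ ok → permitted
[vo] — σ1 onset /v/, coda /∅/ ok → permitted
[no.nle] — violates constraint 3: contains banned sequence /nl/ → not permitted
Permitted: [gi.gu], [la.du], [vo] → 3.

3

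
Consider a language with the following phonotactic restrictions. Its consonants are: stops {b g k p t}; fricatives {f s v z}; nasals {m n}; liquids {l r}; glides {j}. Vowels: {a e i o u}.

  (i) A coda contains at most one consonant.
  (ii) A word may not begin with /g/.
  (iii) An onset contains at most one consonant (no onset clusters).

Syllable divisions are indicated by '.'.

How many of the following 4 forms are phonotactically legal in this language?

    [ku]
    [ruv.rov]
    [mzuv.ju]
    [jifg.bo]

[ku] — σ1 onset /k/, coda /∅/ ok → phonotactically legal
[ruv.rov] — σ1 onset /r/, coda /v/ ok; σ2 onset /r/, coda /v/ ok → phonotactically legal
[mzuv.ju] — violates constraint (iii): syllable 1 onset /mz/ has 2 consonants (> 1) → phonotactically illegal
[jifg.bo] — violates constraint (i): syllable 1 coda /fg/ has 2 consonants (> 1) → phonotactically illegal
Phonotactically legal: [ku], [ruv.rov] → 2.

2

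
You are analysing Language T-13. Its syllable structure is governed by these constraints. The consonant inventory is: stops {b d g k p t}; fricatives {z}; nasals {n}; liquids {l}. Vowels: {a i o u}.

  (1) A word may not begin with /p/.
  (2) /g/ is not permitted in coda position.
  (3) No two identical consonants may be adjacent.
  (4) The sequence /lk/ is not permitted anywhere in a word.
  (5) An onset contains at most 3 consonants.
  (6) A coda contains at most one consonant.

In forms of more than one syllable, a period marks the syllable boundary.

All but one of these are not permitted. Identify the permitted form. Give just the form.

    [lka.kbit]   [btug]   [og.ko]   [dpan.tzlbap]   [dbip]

[dbip]

[lka.kbit] — violates constraint 4: contains banned sequence /lk/ → not permitted
[btug] — violates constraint 2: syllable 1 coda contains /g/ → not permitted
[og.ko] — violates constraint 2: syllable 1 coda contains /g/ → not permitted
[dpan.tzlbap] — violates constraint 5: syllable 2 onset /tzlb/ has 4 consonants (> 3) → not permitted
[dbip] — σ1 onset /db/ (2C), coda /p/ ok → permitted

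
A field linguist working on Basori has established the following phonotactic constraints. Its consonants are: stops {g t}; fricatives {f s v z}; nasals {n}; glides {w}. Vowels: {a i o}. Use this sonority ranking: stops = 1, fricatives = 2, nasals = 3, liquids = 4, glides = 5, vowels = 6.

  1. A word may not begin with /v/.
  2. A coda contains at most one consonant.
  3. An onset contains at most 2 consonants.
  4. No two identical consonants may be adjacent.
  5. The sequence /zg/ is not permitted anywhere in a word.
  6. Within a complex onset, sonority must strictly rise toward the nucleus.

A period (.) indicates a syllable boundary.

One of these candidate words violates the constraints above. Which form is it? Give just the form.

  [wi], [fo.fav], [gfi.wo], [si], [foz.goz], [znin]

[foz.goz]

[wi] — σ1 onset /w/, coda /∅/ ok → licit
[fo.fav] — σ1 onset /f/, coda /∅/ ok; σ2 onset /f/, coda /v/ ok → licit
[gfi.wo] — σ1 onset /gf/ (1→2 rises), coda /∅/ ok; σ2 onset /w/, coda /∅/ ok → licit
[si] — σ1 onset /s/, coda /∅/ ok → licit
[foz.goz] — violates constraint 5: contains banned sequence /zg/ → illicit
[znin] — σ1 onset /zn/ (2→3 rises), coda /n/ ok → licit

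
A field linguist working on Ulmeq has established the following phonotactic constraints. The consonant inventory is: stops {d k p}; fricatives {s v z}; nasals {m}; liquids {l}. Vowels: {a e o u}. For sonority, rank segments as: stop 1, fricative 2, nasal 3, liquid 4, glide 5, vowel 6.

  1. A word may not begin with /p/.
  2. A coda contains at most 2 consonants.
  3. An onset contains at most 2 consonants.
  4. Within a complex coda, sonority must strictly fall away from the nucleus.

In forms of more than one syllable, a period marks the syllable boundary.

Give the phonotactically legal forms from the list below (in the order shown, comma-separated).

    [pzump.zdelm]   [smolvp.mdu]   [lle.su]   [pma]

[lle.su]

[pzump.zdelm] — violates constraint 1: word begins with /p/ → phonotactically illegal
[smolvp.mdu] — violates constraint 2: syllable 1 coda /lvp/ has 3 consonants (> 2) → phonotactically illegal
[lle.su] — σ1 onset /ll/ (2C), coda /∅/ ok; σ2 onset /s/, coda /∅/ ok → phonotactically legal
[pma] — violates constraint 1: word begins with /p/ → phonotactically illegal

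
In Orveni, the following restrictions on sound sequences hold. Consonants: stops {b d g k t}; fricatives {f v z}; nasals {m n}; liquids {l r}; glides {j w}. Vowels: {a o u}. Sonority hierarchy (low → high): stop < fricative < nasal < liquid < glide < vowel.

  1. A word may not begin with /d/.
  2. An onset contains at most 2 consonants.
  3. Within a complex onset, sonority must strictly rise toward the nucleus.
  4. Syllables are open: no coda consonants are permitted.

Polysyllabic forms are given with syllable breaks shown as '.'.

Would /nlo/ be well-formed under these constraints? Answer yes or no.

yes

/nlo/ — σ1 onset /nl/ (3→4 rises), coda /∅/ ok → well-formed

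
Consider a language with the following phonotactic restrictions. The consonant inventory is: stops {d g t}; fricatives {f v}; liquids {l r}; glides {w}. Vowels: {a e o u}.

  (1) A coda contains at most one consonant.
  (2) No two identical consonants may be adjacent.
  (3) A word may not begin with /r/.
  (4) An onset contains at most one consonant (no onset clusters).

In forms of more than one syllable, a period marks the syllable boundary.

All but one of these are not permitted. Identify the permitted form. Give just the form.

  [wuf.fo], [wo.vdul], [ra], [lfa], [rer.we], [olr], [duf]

[duf]

[wuf.fo] — violates constraint 2: adjacent identical consonants /ff/ → not permitted
[wo.vdul] — violates constraint 4: syllable 2 onset /vd/ has 2 consonants (> 1) → not permitted
[ra] — violates constraint 3: word begins with /r/ → not permitted
[lfa] — violates constraint 4: syllable 1 onset /lf/ has 2 consonants (> 1) → not permitted
[rer.we] — violates constraint 3: word begins with /r/ → not permitted
[olr] — violates constraint 1: syllable 1 coda /lr/ has 2 consonants (> 1) → not permitted
[duf] — σ1 onset /d/, coda /f/ ok → permitted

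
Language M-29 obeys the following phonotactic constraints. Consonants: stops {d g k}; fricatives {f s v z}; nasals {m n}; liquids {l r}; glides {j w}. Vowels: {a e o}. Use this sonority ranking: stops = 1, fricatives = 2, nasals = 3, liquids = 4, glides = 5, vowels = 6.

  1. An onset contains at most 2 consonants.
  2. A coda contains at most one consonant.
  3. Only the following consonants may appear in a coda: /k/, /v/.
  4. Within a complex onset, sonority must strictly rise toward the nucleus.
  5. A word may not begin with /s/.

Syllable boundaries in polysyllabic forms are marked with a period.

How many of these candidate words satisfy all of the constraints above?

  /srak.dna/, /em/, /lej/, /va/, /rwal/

1

/srak.dna/ — violates constraint 5: word begins with /s/ → ill-formed
/em/ — violates constraint 3: syllable 1 coda contains /m/, which is not a licensed coda consonant → ill-formed
/lej/ — violates constraint 3: syllable 1 coda contains /j/, which is not a licensed coda consonant → ill-formed
/va/ — σ1 onset /v/, coda /∅/ ok → well-formed
/rwal/ — violates constraint 3: syllable 1 coda contains /l/, which is not a licensed coda consonant → ill-formed
Well-formed: /va/ → 1.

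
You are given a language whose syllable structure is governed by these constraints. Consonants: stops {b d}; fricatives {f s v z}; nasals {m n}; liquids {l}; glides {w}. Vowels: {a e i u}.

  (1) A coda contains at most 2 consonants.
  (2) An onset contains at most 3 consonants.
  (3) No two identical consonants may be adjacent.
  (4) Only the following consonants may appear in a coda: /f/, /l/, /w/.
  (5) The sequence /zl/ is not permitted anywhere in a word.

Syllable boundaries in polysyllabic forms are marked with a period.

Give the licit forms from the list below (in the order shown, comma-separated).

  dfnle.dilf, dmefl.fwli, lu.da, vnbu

dfnle.dilf — violates constraint 2: syllable 1 onset /dfnl/ has 4 consonants (> 3) → illicit
dmefl.fwli — σ1 onset /dm/ (2C), coda /fl/ (2C) ok; σ2 onset /fwl/ (3C), coda /∅/ ok → licit
lu.da — σ1 onset /l/, coda /∅/ ok; σ2 onset /d/, coda /∅/ ok → licit
vnbu — σ1 onset /vnb/ (3C), coda /∅/ ok → licit

dmefl.fwli, lu.da, vnbu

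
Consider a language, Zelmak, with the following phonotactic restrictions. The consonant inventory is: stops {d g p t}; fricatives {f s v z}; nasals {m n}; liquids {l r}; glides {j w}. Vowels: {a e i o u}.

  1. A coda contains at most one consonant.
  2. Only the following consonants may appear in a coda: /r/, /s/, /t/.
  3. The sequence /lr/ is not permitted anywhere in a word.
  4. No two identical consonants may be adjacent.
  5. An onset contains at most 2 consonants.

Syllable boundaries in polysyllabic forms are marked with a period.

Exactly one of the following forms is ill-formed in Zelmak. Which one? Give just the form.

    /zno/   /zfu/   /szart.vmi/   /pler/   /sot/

/zno/ — σ1 onset /zn/ (2C), coda /∅/ ok → well-formed
/zfu/ — σ1 onset /zf/ (2C), coda /∅/ ok → well-formed
/szart.vmi/ — violates constraint 1: syllable 1 coda /rt/ has 2 consonants (> 1) → ill-formed
/pler/ — σ1 onset /pl/ (2C), coda /r/ ok → well-formed
/sot/ — σ1 onset /s/, coda /t/ ok → well-formed

/szart.vmi/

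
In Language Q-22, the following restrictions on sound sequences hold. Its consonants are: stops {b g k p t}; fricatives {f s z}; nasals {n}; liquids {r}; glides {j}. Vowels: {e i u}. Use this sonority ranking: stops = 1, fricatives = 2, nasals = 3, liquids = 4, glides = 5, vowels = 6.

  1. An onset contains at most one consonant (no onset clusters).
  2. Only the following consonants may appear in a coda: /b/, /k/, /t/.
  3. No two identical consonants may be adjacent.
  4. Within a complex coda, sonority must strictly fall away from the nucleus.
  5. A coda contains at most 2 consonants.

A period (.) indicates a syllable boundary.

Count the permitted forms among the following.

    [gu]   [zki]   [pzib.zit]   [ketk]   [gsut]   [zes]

1

[gu] — σ1 onset /g/, coda /∅/ ok → permitted
[zki] — violates constraint 1: syllable 1 onset /zk/ has 2 consonants (> 1) → not permitted
[pzib.zit] — violates constraint 1: syllable 1 onset /pz/ has 2 consonants (> 1) → not permitted
[ketk] — violates constraint 4: syllable 1 coda /tk/: /t/ (stop, 1) → /k/ (stop, 1) does not fall → not permitted
[gsut] — violates constraint 1: syllable 1 onset /gs/ has 2 consonants (> 1) → not permitted
[zes] — violates constraint 2: syllable 1 coda contains /s/, which is not a licensed coda consonant → not permitted
Permitted: [gu] → 1.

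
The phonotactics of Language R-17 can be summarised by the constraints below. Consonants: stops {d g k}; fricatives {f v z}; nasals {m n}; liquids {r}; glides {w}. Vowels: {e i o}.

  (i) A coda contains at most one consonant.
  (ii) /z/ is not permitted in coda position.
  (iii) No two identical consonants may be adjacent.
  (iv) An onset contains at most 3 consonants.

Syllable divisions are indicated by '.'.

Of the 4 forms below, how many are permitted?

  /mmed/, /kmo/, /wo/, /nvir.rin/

2

/mmed/ — violates constraint (iii): adjacent identical consonants /mm/ → not permitted
/kmo/ — σ1 onset /km/ (2C), coda /∅/ ok → permitted
/wo/ — σ1 onset /w/, coda /∅/ ok → permitted
/nvir.rin/ — violates constraint (iii): adjacent identical consonants /rr/ → not permitted
Permitted: /kmo/, /wo/ → 2.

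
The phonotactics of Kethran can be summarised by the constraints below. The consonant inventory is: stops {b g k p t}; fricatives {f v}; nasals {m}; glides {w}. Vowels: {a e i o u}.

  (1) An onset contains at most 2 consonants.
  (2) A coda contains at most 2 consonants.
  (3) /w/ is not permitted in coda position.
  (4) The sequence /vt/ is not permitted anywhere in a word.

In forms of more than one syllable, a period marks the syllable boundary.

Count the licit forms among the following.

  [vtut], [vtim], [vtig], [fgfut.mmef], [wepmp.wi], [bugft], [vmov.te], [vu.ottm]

0

[vtut] — violates constraint 4: contains banned sequence /vt/ → illicit
[vtim] — violates constraint 4: contains banned sequence /vt/ → illicit
[vtig] — violates constraint 4: contains banned sequence /vt/ → illicit
[fgfut.mmef] — violates constraint 1: syllable 1 onset /fgf/ has 3 consonants (> 2) → illicit
[wepmp.wi] — violates constraint 2: syllable 1 coda /pmp/ has 3 consonants (> 2) → illicit
[bugft] — violates constraint 2: syllable 1 coda /gft/ has 3 consonants (> 2) → illicit
[vmov.te] — violates constraint 4: contains banned sequence /vt/ → illicit
[vu.ottm] — violates constraint 2: syllable 2 coda /ttm/ has 3 consonants (> 2) → illicit
No form is licit → 0.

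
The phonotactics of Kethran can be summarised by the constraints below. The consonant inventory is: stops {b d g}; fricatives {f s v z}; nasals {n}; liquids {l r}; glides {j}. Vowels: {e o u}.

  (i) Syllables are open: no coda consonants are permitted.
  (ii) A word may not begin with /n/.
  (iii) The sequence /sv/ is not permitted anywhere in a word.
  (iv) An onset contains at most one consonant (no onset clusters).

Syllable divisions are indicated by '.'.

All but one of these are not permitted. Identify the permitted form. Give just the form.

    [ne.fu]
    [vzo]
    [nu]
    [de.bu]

[de.bu]

[ne.fu] — violates constraint (ii): word begins with /n/ → not permitted
[vzo] — violates constraint (iv): syllable 1 onset /vz/ has 2 consonants (> 1) → not permitted
[nu] — violates constraint (ii): word begins with /n/ → not permitted
[de.bu] — σ1 onset /d/, coda /∅/ ok; σ2 onset /b/, coda /∅/ ok → permitted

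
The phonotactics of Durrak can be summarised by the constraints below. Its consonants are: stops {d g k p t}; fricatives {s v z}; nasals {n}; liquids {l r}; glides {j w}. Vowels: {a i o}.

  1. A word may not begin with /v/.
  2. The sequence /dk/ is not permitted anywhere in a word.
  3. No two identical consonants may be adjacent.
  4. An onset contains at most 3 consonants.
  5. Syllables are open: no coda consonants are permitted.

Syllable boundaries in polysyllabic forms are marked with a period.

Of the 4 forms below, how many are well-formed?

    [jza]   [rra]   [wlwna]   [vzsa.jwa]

1

[jza] — σ1 onset /jz/ (2C), coda /∅/ ok → well-formed
[rra] — violates constraint 3: adjacent identical consonants /rr/ → ill-formed
[wlwna] — violates constraint 4: syllable 1 onset /wlwn/ has 4 consonants (> 3) → ill-formed
[vzsa.jwa] — violates constraint 1: word begins with /v/ → ill-formed
Well-formed: [jza] → 1.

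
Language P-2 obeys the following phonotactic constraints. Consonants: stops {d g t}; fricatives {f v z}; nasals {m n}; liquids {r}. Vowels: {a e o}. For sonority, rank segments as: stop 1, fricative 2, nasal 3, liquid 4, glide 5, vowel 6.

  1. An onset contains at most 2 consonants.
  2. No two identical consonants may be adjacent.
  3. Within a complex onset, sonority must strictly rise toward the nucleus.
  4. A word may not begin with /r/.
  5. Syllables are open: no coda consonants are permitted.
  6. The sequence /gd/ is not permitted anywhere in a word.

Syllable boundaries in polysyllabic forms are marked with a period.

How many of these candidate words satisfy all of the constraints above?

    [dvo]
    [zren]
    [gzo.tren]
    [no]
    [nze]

2

[dvo] — σ1 onset /dv/ (1→2 rises), coda /∅/ ok → licit
[zren] — violates constraint 5: syllable 1 coda /n/ has 1 consonant (> 0) → illicit
[gzo.tren] — violates constraint 5: syllable 2 coda /n/ has 1 consonant (> 0) → illicit
[no] — σ1 onset /n/, coda /∅/ ok → licit
[nze] — violates constraint 3: syllable 1 onset /nz/: /n/ (nasal, 3) → /z/ (fricative, 2) does not rise → illicit
Licit: [dvo], [no] → 2.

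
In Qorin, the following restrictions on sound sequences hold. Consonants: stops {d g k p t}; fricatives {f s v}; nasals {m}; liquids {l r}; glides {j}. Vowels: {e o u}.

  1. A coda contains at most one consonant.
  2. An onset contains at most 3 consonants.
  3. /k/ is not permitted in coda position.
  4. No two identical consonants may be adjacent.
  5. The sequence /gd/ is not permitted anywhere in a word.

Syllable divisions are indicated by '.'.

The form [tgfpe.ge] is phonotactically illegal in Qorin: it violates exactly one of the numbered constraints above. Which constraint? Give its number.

[tgfpe.ge]: syllable 1 onset /tgfp/ has 4 consonants (> 3).
This is a violation of constraint 2: "An onset contains at most 3 consonants."
The remaining constraints (1, 3, 4, 5) are satisfied.

2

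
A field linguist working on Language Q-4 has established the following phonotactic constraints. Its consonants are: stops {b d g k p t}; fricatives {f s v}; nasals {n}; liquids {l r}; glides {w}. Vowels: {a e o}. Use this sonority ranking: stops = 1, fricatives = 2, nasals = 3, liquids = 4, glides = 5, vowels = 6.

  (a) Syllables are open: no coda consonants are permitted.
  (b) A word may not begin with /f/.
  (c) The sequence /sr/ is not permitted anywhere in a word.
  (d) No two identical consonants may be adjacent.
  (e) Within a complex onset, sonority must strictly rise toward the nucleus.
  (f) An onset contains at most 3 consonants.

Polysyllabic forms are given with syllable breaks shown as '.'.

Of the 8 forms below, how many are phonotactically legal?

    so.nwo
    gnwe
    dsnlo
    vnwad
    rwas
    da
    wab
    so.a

4

so.nwo — σ1 onset /s/, coda /∅/ ok; σ2 onset /nw/ (3→5 rises), coda /∅/ ok → phonotactically legal
gnwe — σ1 onset /gnw/ (1→3→5 rises), coda /∅/ ok → phonotactically legal
dsnlo — violates constraint (f): syllable 1 onset /dsnl/ has 4 consonants (> 3) → phonotactically illegal
vnwad — violates constraint (a): syllable 1 coda /d/ has 1 consonant (> 0) → phonotactically illegal
rwas — violates constraint (a): syllable 1 coda /s/ has 1 consonant (> 0) → phonotactically illegal
da — σ1 onset /d/, coda /∅/ ok → phonotactically legal
wab — violates constraint (a): syllable 1 coda /b/ has 1 consonant (> 0) → phonotactically illegal
so.a — σ1 onset /s/, coda /∅/ ok; σ2 onset /∅/, coda /∅/ ok → phonotactically legal
Phonotactically legal: so.nwo, gnwe, da, so.a → 4.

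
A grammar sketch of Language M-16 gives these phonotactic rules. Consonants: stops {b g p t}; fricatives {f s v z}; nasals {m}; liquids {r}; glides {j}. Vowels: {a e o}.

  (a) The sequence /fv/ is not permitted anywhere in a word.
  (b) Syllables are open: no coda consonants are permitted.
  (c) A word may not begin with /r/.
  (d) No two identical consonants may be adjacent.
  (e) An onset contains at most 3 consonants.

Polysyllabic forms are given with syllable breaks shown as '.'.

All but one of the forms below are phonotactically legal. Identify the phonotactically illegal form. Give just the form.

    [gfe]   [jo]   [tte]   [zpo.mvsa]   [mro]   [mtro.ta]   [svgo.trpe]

[tte]

[gfe] — σ1 onset /gf/ (2C), coda /∅/ ok → phonotactically legal
[jo] — σ1 onset /j/, coda /∅/ ok → phonotactically legal
[tte] — violates constraint (d): adjacent identical consonants /tt/ → phonotactically illegal
[zpo.mvsa] — σ1 onset /zp/ (2C), coda /∅/ ok; σ2 onset /mvs/ (3C), coda /∅/ ok → phonotactically legal
[mro] — σ1 onset /mr/ (2C), coda /∅/ ok → phonotactically legal
[mtro.ta] — σ1 onset /mtr/ (3C), coda /∅/ ok; σ2 onset /t/, coda /∅/ ok → phonotactically legal
[svgo.trpe] — σ1 onset /svg/ (3C), coda /∅/ ok; σ2 onset /trp/ (3C), coda /∅/ ok → phonotactically legal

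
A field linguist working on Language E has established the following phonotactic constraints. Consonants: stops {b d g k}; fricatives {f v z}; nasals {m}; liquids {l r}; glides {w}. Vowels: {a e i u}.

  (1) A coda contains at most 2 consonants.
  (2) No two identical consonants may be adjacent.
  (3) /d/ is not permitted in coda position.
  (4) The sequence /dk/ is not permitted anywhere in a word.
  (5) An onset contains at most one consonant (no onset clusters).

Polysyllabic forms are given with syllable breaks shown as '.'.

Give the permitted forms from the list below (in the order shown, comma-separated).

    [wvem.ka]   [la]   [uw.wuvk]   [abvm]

[wvem.ka] — violates constraint 5: syllable 1 onset /wv/ has 2 consonants (> 1) → not permitted
[la] — σ1 onset /l/, coda /∅/ ok → permitted
[uw.wuvk] — violates constraint 2: adjacent identical consonants /ww/ → not permitted
[abvm] — violates constraint 1: syllable 1 coda /bvm/ has 3 consonants (> 2) → not permitted

[la]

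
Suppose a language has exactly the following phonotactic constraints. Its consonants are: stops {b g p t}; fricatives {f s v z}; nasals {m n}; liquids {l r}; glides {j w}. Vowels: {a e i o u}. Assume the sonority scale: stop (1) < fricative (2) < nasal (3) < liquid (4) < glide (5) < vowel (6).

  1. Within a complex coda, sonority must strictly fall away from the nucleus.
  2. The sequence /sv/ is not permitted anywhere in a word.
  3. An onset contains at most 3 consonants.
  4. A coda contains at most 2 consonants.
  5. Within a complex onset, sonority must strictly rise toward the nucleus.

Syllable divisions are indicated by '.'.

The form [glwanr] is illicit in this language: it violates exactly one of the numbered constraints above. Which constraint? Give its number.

1

[glwanr]: syllable 1 coda /nr/: /n/ (nasal, 3) → /r/ (liquid, 4) does not fall.
This is a violation of constraint 1: "Within a complex coda, sonority must strictly fall away from the nucleus."
The remaining constraints (2, 3, 4, 5) are satisfied.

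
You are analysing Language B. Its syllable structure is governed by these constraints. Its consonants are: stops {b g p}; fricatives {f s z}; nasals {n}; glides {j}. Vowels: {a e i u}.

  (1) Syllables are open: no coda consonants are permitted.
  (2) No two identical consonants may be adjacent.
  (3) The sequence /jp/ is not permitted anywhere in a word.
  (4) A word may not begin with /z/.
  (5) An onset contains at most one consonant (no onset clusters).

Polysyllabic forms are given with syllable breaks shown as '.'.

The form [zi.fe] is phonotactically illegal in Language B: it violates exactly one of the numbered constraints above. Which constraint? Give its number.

[zi.fe]: word begins with /z/.
This is a violation of constraint 4: "A word may not begin with /z/."
The remaining constraints (1, 2, 3, 5) are satisfied.

4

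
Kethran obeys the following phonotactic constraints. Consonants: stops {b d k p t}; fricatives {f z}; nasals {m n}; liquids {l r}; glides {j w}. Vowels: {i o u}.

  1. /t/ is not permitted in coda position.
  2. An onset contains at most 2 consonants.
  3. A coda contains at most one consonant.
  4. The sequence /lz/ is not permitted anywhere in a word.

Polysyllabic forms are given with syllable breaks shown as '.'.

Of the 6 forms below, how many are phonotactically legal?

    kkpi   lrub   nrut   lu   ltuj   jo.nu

kkpi — violates constraint 2: syllable 1 onset /kkp/ has 3 consonants (> 2) → phonotactically illegal
lrub — σ1 onset /lr/ (2C), coda /b/ ok → phonotactically legal
nrut — violates constraint 1: syllable 1 coda contains /t/ → phonotactically illegal
lu — σ1 onset /l/, coda /∅/ ok → phonotactically legal
ltuj — σ1 onset /lt/ (2C), coda /j/ ok → phonotactically legal
jo.nu — σ1 onset /j/, coda /∅/ ok; σ2 onset /n/, coda /∅/ ok → phonotactically legal
Phonotactically legal: lrub, lu, ltuj, jo.nu → 4.

4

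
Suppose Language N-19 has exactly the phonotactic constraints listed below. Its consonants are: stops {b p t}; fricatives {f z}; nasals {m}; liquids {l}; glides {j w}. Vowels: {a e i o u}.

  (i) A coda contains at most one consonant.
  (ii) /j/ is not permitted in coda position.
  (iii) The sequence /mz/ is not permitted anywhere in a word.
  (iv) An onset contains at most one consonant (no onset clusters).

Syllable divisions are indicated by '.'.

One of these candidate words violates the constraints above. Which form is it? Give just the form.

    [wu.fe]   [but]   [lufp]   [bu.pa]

[wu.fe] — σ1 onset /w/, coda /∅/ ok; σ2 onset /f/, coda /∅/ ok → licit
[but] — σ1 onset /b/, coda /t/ ok → licit
[lufp] — violates constraint (i): syllable 1 coda /fp/ has 2 consonants (> 1) → illicit
[bu.pa] — σ1 onset /b/, coda /∅/ ok; σ2 onset /p/, coda /∅/ ok → licit

[lufp]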